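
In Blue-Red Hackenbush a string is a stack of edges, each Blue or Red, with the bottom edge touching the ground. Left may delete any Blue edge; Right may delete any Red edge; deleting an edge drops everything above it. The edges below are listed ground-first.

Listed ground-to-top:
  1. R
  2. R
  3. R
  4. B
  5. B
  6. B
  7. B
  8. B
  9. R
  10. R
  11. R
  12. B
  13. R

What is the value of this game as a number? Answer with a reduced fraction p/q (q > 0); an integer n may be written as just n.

g_1 [R]  L=[·]  R=[0]  -> -1
g_2 [RR]  L=[·]  R=[-1; 0]  -> -2
g_3 [RRR]  L=[·]  R=[-2; -1; 0]  -> -3
g_4 [RRRB]  L=[-3]  R=[-2; -1; 0]  -> -5/2
g_5 [RRRBB]  L=[-3; -5/2]  R=[-2; -1; 0]  -> -9/4
g_6 [RRRBBB]  L=[-3; -5/2; -9/4]  R=[-2; -1; 0]  -> -17/8
g_7 [RRRBBBB]  L=[-3; -5/2; -9/4; -17/8]  R=[-2; -1; 0]  -> -33/16
g_8 [RRRBBBBB]  L=[-3; -5/2; -9/4; -17/8; -33/16]  R=[-2; -1; 0]  -> -65/32
g_9 [RRRBBBBBR]  L=[-3; -5/2; -9/4; -17/8; -33/16]  R=[-65/32; -2; -1; 0]  -> -131/64
g_10 [RRRBBBBBRR]  L=[-3; -5/2; -9/4; -17/8; -33/16]  R=[-131/64; -65/32; -2; -1; 0]  -> -263/128
g_11 [RRRBBBBBRRR]  L=[-3; -5/2; -9/4; -17/8; -33/16]  R=[-263/128; -131/64; -65/32; -2; -1; 0]  -> -527/256
g_12 [RRRBBBBBRRRB]  L=[-3; -5/2; -9/4; -17/8; -33/16; -527/256]  R=[-263/128; -131/64; -65/32; -2; -1; 0]  -> -1053/512
g_13 [RRRBBBBBRRRBR]  L=[-3; -5/2; -9/4; -17/8; -33/16; -527/256]  R=[-1053/512; -263/128; -131/64; -65/32; -2; -1; 0]  -> -2107/1024

-2107/1024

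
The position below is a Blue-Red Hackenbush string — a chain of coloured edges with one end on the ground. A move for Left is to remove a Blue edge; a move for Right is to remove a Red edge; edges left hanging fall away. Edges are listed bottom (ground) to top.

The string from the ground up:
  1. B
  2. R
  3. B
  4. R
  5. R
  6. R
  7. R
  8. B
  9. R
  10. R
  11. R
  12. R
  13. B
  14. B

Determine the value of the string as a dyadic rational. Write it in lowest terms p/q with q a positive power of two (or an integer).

4231/8192

Build v(s[:k]) for k = 1..14, string s = B R B R R R R B R R R R B B.
v(B) = { 0 | none } => 1
v(BR) = { 0 | 1 } => 1/2
v(BRB) = { 0,1/2 | 1 } => 3/4
v(BRBR) = { 0,1/2 | 3/4,1 } => 5/8
v(BRBRR) = { 0,1/2 | 5/8,3/4,1 } => 9/16
v(BRBRRR) = { 0,1/2 | 9/16,5/8,3/4,1 } => 17/32
v(BRBRRRR) = { 0,1/2 | 17/32,9/16,5/8,3/4,1 } => 33/64
v(BRBRRRRB) = { 0,1/2,33/64 | 17/32,9/16,5/8,3/4,1 } => 67/128
v(BRBRRRRBR) = { 0,1/2,33/64 | 67/128,17/32,9/16,5/8,3/4,1 } => 133/256
v(BRBRRRRBRR) = { 0,1/2,33/64 | 133/256,67/128,17/32,9/16,5/8,3/4,1 } => 265/512
v(BRBRRRRBRRR) = { 0,1/2,33/64 | 265/512,133/256,67/128,17/32,9/16,5/8,3/4,1 } => 529/1024
v(BRBRRRRBRRRR) = { 0,1/2,33/64 | 529/1024,265/512,133/256,67/128,17/32,9/16,5/8,3/4,1 } => 1057/2048
v(BRBRRRRBRRRRB) = { 0,1/2,33/64,1057/2048 | 529/1024,265/512,133/256,67/128,17/32,9/16,5/8,3/4,1 } => 2115/4096
v(BRBRRRRBRRRRBB) = { 0,1/2,33/64,1057/2048,2115/4096 | 529/1024,265/512,133/256,67/128,17/32,9/16,5/8,3/4,1 } => 4231/8192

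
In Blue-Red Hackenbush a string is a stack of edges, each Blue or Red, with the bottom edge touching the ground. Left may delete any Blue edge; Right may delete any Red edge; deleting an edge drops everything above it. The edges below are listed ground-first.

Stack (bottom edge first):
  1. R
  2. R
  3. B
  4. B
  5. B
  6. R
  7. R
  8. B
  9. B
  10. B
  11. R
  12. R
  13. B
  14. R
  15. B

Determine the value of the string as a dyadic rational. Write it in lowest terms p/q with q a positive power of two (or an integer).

Recurse on prefixes of the 15-edge string R R B B B R R B B B R R B R B:
value(R) = { ∅ | 0 } = -1
value(RR) = { ∅ | -1, 0 } = -2
value(RRB) = { -2 | -1, 0 } = -3/2
value(RRBB) = { -2, -3/2 | -1, 0 } = -5/4
value(RRBBB) = { -2, -3/2, -5/4 | -1, 0 } = -9/8
value(RRBBBR) = { -2, -3/2, -5/4 | -9/8, -1, 0 } = -19/16
value(RRBBBRR) = { -2, -3/2, -5/4 | -19/16, -9/8, -1, 0 } = -39/32
value(RRBBBRRB) = { -2, -3/2, -5/4, -39/32 | -19/16, -9/8, -1, 0 } = -77/64
value(RRBBBRRBB) = { -2, -3/2, -5/4, -39/32, -77/64 | -19/16, -9/8, -1, 0 } = -153/128
value(RRBBBRRBBB) = { -2, -3/2, -5/4, -39/32, -77/64, -153/128 | -19/16, -9/8, -1, 0 } = -305/256
value(RRBBBRRBBBR) = { -2, -3/2, -5/4, -39/32, -77/64, -153/128 | -305/256, -19/16, -9/8, -1, 0 } = -611/512
value(RRBBBRRBBBRR) = { -2, -3/2, -5/4, -39/32, -77/64, -153/128 | -611/512, -305/256, -19/16, -9/8, -1, 0 } = -1223/1024
value(RRBBBRRBBBRRB) = { -2, -3/2, -5/4, -39/32, -77/64, -153/128, -1223/1024 | -611/512, -305/256, -19/16, -9/8, -1, 0 } = -2445/2048
value(RRBBBRRBBBRRBR) = { -2, -3/2, -5/4, -39/32, -77/64, -153/128, -1223/1024 | -2445/2048, -611/512, -305/256, -19/16, -9/8, -1, 0 } = -4891/4096
value(RRBBBRRBBBRRBRB) = { -2, -3/2, -5/4, -39/32, -77/64, -153/128, -1223/1024, -4891/4096 | -2445/2048, -611/512, -305/256, -19/16, -9/8, -1, 0 } = -9781/8192

-9781/8192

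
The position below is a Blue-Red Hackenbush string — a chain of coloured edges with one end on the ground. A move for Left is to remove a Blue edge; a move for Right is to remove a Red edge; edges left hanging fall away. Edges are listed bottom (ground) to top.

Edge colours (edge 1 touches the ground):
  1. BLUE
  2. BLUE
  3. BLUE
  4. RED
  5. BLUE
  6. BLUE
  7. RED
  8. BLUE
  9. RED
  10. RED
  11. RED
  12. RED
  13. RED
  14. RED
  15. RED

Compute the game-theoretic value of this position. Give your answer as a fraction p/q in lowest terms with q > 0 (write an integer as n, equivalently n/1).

Recurse on prefixes of the 15-edge string BLUE BLUE BLUE RED BLUE BLUE RED BLUE RED RED RED RED RED RED RED:
edge 1 of 15 (BLUE): { 0 |  } gives 1
edge 2 of 15 (BLUE): { 0, 1 |  } gives 2
edge 3 of 15 (BLUE): { 0, 1, 2 |  } gives 3
edge 4 of 15 (RED): { 0, 1, 2 | 3 } gives 5/2
edge 5 of 15 (BLUE): { 0, 1, 2, 5/2 | 3 } gives 11/4
edge 6 of 15 (BLUE): { 0, 1, 2, 5/2, 11/4 | 3 } gives 23/8
edge 7 of 15 (RED): { 0, 1, 2, 5/2, 11/4 | 23/8, 3 } gives 45/16
edge 8 of 15 (BLUE): { 0, 1, 2, 5/2, 11/4, 45/16 | 23/8, 3 } gives 91/32
edge 9 of 15 (RED): { 0, 1, 2, 5/2, 11/4, 45/16 | 91/32, 23/8, 3 } gives 181/64
edge 10 of 15 (RED): { 0, 1, 2, 5/2, 11/4, 45/16 | 181/64, 91/32, 23/8, 3 } gives 361/128
edge 11 of 15 (RED): { 0, 1, 2, 5/2, 11/4, 45/16 | 361/128, 181/64, 91/32, 23/8, 3 } gives 721/256
edge 12 of 15 (RED): { 0, 1, 2, 5/2, 11/4, 45/16 | 721/256, 361/128, 181/64, 91/32, 23/8, 3 } gives 1441/512
edge 13 of 15 (RED): { 0, 1, 2, 5/2, 11/4, 45/16 | 1441/512, 721/256, 361/128, 181/64, 91/32, 23/8, 3 } gives 2881/1024
edge 14 of 15 (RED): { 0, 1, 2, 5/2, 11/4, 45/16 | 2881/1024, 1441/512, 721/256, 361/128, 181/64, 91/32, 23/8, 3 } gives 5761/2048
edge 15 of 15 (RED): { 0, 1, 2, 5/2, 11/4, 45/16 | 5761/2048, 2881/1024, 1441/512, 721/256, 361/128, 181/64, 91/32, 23/8, 3 } gives 11521/4096

11521/4096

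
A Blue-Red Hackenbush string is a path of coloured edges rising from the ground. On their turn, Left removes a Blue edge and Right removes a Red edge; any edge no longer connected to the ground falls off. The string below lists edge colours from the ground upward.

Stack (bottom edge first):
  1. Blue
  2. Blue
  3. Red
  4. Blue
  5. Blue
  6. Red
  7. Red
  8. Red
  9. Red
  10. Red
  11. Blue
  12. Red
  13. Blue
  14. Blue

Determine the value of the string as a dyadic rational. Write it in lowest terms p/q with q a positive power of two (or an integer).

7191/4096

Build value(s[:k]) for k = 1..14, string s = Blue Blue Red Blue Blue Red Red Red Red Red Blue Red Blue Blue.
value(B) = { 0 | · } = 1
value(BB) = { 0; 1 | · } = 2
value(BBR) = { 0; 1 | 2 } = 3/2
value(BBRB) = { 0; 1; 3/2 | 2 } = 7/4
value(BBRBB) = { 0; 1; 3/2; 7/4 | 2 } = 15/8
value(BBRBBR) = { 0; 1; 3/2; 7/4 | 15/8; 2 } = 29/16
value(BBRBBRR) = { 0; 1; 3/2; 7/4 | 29/16; 15/8; 2 } = 57/32
value(BBRBBRRR) = { 0; 1; 3/2; 7/4 | 57/32; 29/16; 15/8; 2 } = 113/64
value(BBRBBRRRR) = { 0; 1; 3/2; 7/4 | 113/64; 57/32; 29/16; 15/8; 2 } = 225/128
value(BBRBBRRRRR) = { 0; 1; 3/2; 7/4 | 225/128; 113/64; 57/32; 29/16; 15/8; 2 } = 449/256
value(BBRBBRRRRRB) = { 0; 1; 3/2; 7/4; 449/256 | 225/128; 113/64; 57/32; 29/16; 15/8; 2 } = 899/512
value(BBRBBRRRRRBR) = { 0; 1; 3/2; 7/4; 449/256 | 899/512; 225/128; 113/64; 57/32; 29/16; 15/8; 2 } = 1797/1024
value(BBRBBRRRRRBRB) = { 0; 1; 3/2; 7/4; 449/256; 1797/1024 | 899/512; 225/128; 113/64; 57/32; 29/16; 15/8; 2 } = 3595/2048
value(BBRBBRRRRRBRBB) = { 0; 1; 3/2; 7/4; 449/256; 1797/1024; 3595/2048 | 899/512; 225/128; 113/64; 57/32; 29/16; 15/8; 2 } = 7191/4096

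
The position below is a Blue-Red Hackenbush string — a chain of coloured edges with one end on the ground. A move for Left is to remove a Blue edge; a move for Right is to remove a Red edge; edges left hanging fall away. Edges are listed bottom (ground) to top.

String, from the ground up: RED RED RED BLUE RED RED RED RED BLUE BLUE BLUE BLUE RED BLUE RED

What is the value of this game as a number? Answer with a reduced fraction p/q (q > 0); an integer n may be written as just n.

Recurse on prefixes of the 15-edge string RED RED RED BLUE RED RED RED RED BLUE BLUE BLUE BLUE RED BLUE RED:
val(R) = { none | 0 } — -1
val(RR) = { none | -1 0 } — -2
val(RRR) = { none | -2 -1 0 } — -3
val(RRRB) = { -3 | -2 -1 0 } — -5/2
val(RRRBR) = { -3 | -5/2 -2 -1 0 } — -11/4
val(RRRBRR) = { -3 | -11/4 -5/2 -2 -1 0 } — -23/8
val(RRRBRRR) = { -3 | -23/8 -11/4 -5/2 -2 -1 0 } — -47/16
val(RRRBRRRR) = { -3 | -47/16 -23/8 -11/4 -5/2 -2 -1 0 } — -95/32
val(RRRBRRRRB) = { -3 -95/32 | -47/16 -23/8 -11/4 -5/2 -2 -1 0 } — -189/64
val(RRRBRRRRBB) = { -3 -95/32 -189/64 | -47/16 -23/8 -11/4 -5/2 -2 -1 0 } — -377/128
val(RRRBRRRRBBB) = { -3 -95/32 -189/64 -377/128 | -47/16 -23/8 -11/4 -5/2 -2 -1 0 } — -753/256
val(RRRBRRRRBBBB) = { -3 -95/32 -189/64 -377/128 -753/256 | -47/16 -23/8 -11/4 -5/2 -2 -1 0 } — -1505/512
val(RRRBRRRRBBBBR) = { -3 -95/32 -189/64 -377/128 -753/256 | -1505/512 -47/16 -23/8 -11/4 -5/2 -2 -1 0 } — -3011/1024
val(RRRBRRRRBBBBRB) = { -3 -95/32 -189/64 -377/128 -753/256 -3011/1024 | -1505/512 -47/16 -23/8 -11/4 -5/2 -2 -1 0 } — -6021/2048
val(RRRBRRRRBBBBRBR) = { -3 -95/32 -189/64 -377/128 -753/256 -3011/1024 | -6021/2048 -1505/512 -47/16 -23/8 -11/4 -5/2 -2 -1 0 } — -12043/4096

-12043/4096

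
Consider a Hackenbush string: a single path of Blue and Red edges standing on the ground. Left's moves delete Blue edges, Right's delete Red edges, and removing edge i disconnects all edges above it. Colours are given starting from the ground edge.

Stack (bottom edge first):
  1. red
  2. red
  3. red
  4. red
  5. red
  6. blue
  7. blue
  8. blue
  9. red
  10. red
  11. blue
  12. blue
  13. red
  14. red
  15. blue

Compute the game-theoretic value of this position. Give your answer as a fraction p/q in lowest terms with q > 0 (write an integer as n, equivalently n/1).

G(r) = {  | 0 } — -1
G(rr) = {  | -1, 0 } — -2
G(rrr) = {  | -2, -1, 0 } — -3
G(rrrr) = {  | -3, -2, -1, 0 } — -4
G(rrrrr) = {  | -4, -3, -2, -1, 0 } — -5
G(rrrrrb) = { -5 | -4, -3, -2, -1, 0 } — -9/2
G(rrrrrbb) = { -5, -9/2 | -4, -3, -2, -1, 0 } — -17/4
G(rrrrrbbb) = { -5, -9/2, -17/4 | -4, -3, -2, -1, 0 } — -33/8
G(rrrrrbbbr) = { -5, -9/2, -17/4 | -33/8, -4, -3, -2, -1, 0 } — -67/16
G(rrrrrbbbrr) = { -5, -9/2, -17/4 | -67/16, -33/8, -4, -3, -2, -1, 0 } — -135/32
G(rrrrrbbbrrb) = { -5, -9/2, -17/4, -135/32 | -67/16, -33/8, -4, -3, -2, -1, 0 } — -269/64
G(rrrrrbbbrrbb) = { -5, -9/2, -17/4, -135/32, -269/64 | -67/16, -33/8, -4, -3, -2, -1, 0 } — -537/128
G(rrrrrbbbrrbbr) = { -5, -9/2, -17/4, -135/32, -269/64 | -537/128, -67/16, -33/8, -4, -3, -2, -1, 0 } — -1075/256
G(rrrrrbbbrrbbrr) = { -5, -9/2, -17/4, -135/32, -269/64 | -1075/256, -537/128, -67/16, -33/8, -4, -3, -2, -1, 0 } — -2151/512
G(rrrrrbbbrrbbrrb) = { -5, -9/2, -17/4, -135/32, -269/64, -2151/512 | -1075/256, -537/128, -67/16, -33/8, -4, -3, -2, -1, 0 } — -4301/1024

-4301/1024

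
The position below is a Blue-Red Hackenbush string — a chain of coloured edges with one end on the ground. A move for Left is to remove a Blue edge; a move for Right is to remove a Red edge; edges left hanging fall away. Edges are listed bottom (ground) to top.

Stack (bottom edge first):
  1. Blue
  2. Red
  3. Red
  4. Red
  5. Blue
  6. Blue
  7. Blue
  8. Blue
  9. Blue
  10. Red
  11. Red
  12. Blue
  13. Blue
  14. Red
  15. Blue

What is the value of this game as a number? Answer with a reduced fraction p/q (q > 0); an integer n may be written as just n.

3995/16384

step 1: add Blue to get B; options L={ 0 } R={ · } gives 1
step 2: add Red to get BR; options L={ 0 } R={ 1 } gives 1/2
step 3: add Red to get BRR; options L={ 0 } R={ 1/2; 1 } gives 1/4
step 4: add Red to get BRRR; options L={ 0 } R={ 1/4; 1/2; 1 } gives 1/8
step 5: add Blue to get BRRRB; options L={ 0; 1/8 } R={ 1/4; 1/2; 1 } gives 3/16
step 6: add Blue to get BRRRBB; options L={ 0; 1/8; 3/16 } R={ 1/4; 1/2; 1 } gives 7/32
step 7: add Blue to get BRRRBBB; options L={ 0; 1/8; 3/16; 7/32 } R={ 1/4; 1/2; 1 } gives 15/64
step 8: add Blue to get BRRRBBBB; options L={ 0; 1/8; 3/16; 7/32; 15/64 } R={ 1/4; 1/2; 1 } gives 31/128
step 9: add Blue to get BRRRBBBBB; options L={ 0; 1/8; 3/16; 7/32; 15/64; 31/128 } R={ 1/4; 1/2; 1 } gives 63/256
step 10: add Red to get BRRRBBBBBR; options L={ 0; 1/8; 3/16; 7/32; 15/64; 31/128 } R={ 63/256; 1/4; 1/2; 1 } gives 125/512
step 11: add Red to get BRRRBBBBBRR; options L={ 0; 1/8; 3/16; 7/32; 15/64; 31/128 } R={ 125/512; 63/256; 1/4; 1/2; 1 } gives 249/1024
step 12: add Blue to get BRRRBBBBBRRB; options L={ 0; 1/8; 3/16; 7/32; 15/64; 31/128; 249/1024 } R={ 125/512; 63/256; 1/4; 1/2; 1 } gives 499/2048
step 13: add Blue to get BRRRBBBBBRRBB; options L={ 0; 1/8; 3/16; 7/32; 15/64; 31/128; 249/1024; 499/2048 } R={ 125/512; 63/256; 1/4; 1/2; 1 } gives 999/4096
step 14: add Red to get BRRRBBBBBRRBBR; options L={ 0; 1/8; 3/16; 7/32; 15/64; 31/128; 249/1024; 499/2048 } R={ 999/4096; 125/512; 63/256; 1/4; 1/2; 1 } gives 1997/8192
step 15: add Blue to get BRRRBBBBBRRBBRB; options L={ 0; 1/8; 3/16; 7/32; 15/64; 31/128; 249/1024; 499/2048; 1997/8192 } R={ 999/4096; 125/512; 63/256; 1/4; 1/2; 1 } gives 3995/16384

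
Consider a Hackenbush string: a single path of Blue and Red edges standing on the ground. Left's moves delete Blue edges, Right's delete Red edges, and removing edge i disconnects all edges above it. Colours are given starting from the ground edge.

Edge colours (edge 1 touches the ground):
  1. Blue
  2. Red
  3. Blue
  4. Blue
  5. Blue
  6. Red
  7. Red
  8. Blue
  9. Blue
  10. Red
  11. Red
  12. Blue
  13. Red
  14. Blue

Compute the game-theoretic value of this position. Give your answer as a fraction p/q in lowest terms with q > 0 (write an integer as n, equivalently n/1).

7371/8192

1 of 14 · B · max L 0 · min R +∞ = 1
2 of 14 · BR · max L 0 · min R 1 = 1/2
3 of 14 · BRB · max L 1/2 · min R 1 = 3/4
4 of 14 · BRBB · max L 3/4 · min R 1 = 7/8
5 of 14 · BRBBB · max L 7/8 · min R 1 = 15/16
6 of 14 · BRBBBR · max L 7/8 · min R 15/16 = 29/32
7 of 14 · BRBBBRR · max L 7/8 · min R 29/32 = 57/64
8 of 14 · BRBBBRRB · max L 57/64 · min R 29/32 = 115/128
9 of 14 · BRBBBRRBB · max L 115/128 · min R 29/32 = 231/256
10 of 14 · BRBBBRRBBR · max L 115/128 · min R 231/256 = 461/512
11 of 14 · BRBBBRRBBRR · max L 115/128 · min R 461/512 = 921/1024
12 of 14 · BRBBBRRBBRRB · max L 921/1024 · min R 461/512 = 1843/2048
13 of 14 · BRBBBRRBBRRBR · max L 921/1024 · min R 1843/2048 = 3685/4096
14 of 14 · BRBBBRRBBRRBRB · max L 3685/4096 · min R 1843/2048 = 7371/8192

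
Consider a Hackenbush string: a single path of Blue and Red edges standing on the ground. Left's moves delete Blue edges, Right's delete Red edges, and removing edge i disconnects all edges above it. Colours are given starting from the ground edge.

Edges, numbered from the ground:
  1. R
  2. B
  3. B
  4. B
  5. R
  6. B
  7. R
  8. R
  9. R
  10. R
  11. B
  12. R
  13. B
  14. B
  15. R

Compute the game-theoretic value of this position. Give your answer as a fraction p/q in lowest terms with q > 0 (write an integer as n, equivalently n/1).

-3027/16384

Build v(s[:k]) for k = 1..15, string s = R B B B R B R R R R B R B B R.
v_1 [R]  L=[·]  R=[0]  so -1
v_2 [RB]  L=[-1]  R=[0]  so -1/2
v_3 [RBB]  L=[-1 -1/2]  R=[0]  so -1/4
v_4 [RBBB]  L=[-1 -1/2 -1/4]  R=[0]  so -1/8
v_5 [RBBBR]  L=[-1 -1/2 -1/4]  R=[-1/8 0]  so -3/16
v_6 [RBBBRB]  L=[-1 -1/2 -1/4 -3/16]  R=[-1/8 0]  so -5/32
v_7 [RBBBRBR]  L=[-1 -1/2 -1/4 -3/16]  R=[-5/32 -1/8 0]  so -11/64
v_8 [RBBBRBRR]  L=[-1 -1/2 -1/4 -3/16]  R=[-11/64 -5/32 -1/8 0]  so -23/128
v_9 [RBBBRBRRR]  L=[-1 -1/2 -1/4 -3/16]  R=[-23/128 -11/64 -5/32 -1/8 0]  so -47/256
v_10 [RBBBRBRRRR]  L=[-1 -1/2 -1/4 -3/16]  R=[-47/256 -23/128 -11/64 -5/32 -1/8 0]  so -95/512
v_11 [RBBBRBRRRRB]  L=[-1 -1/2 -1/4 -3/16 -95/512]  R=[-47/256 -23/128 -11/64 -5/32 -1/8 0]  so -189/1024
v_12 [RBBBRBRRRRBR]  L=[-1 -1/2 -1/4 -3/16 -95/512]  R=[-189/1024 -47/256 -23/128 -11/64 -5/32 -1/8 0]  so -379/2048
v_13 [RBBBRBRRRRBRB]  L=[-1 -1/2 -1/4 -3/16 -95/512 -379/2048]  R=[-189/1024 -47/256 -23/128 -11/64 -5/32 -1/8 0]  so -757/4096
v_14 [RBBBRBRRRRBRBB]  L=[-1 -1/2 -1/4 -3/16 -95/512 -379/2048 -757/4096]  R=[-189/1024 -47/256 -23/128 -11/64 -5/32 -1/8 0]  so -1513/8192
v_15 [RBBBRBRRRRBRBBR]  L=[-1 -1/2 -1/4 -3/16 -95/512 -379/2048 -757/4096]  R=[-1513/8192 -189/1024 -47/256 -23/128 -11/64 -5/32 -1/8 0]  so -3027/16384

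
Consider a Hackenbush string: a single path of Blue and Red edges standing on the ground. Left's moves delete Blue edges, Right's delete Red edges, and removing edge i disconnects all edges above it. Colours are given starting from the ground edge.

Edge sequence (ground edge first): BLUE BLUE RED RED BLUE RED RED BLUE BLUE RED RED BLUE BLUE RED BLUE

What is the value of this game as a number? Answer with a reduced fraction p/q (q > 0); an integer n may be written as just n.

10651/8192

val(B) = { 0 |  } so 1
val(BB) = { 0 1 |  } so 2
val(BBR) = { 0 1 | 2 } so 3/2
val(BBRR) = { 0 1 | 3/2 2 } so 5/4
val(BBRRB) = { 0 1 5/4 | 3/2 2 } so 11/8
val(BBRRBR) = { 0 1 5/4 | 11/8 3/2 2 } so 21/16
val(BBRRBRR) = { 0 1 5/4 | 21/16 11/8 3/2 2 } so 41/32
val(BBRRBRRB) = { 0 1 5/4 41/32 | 21/16 11/8 3/2 2 } so 83/64
val(BBRRBRRBB) = { 0 1 5/4 41/32 83/64 | 21/16 11/8 3/2 2 } so 167/128
val(BBRRBRRBBR) = { 0 1 5/4 41/32 83/64 | 167/128 21/16 11/8 3/2 2 } so 333/256
val(BBRRBRRBBRR) = { 0 1 5/4 41/32 83/64 | 333/256 167/128 21/16 11/8 3/2 2 } so 665/512
val(BBRRBRRBBRRB) = { 0 1 5/4 41/32 83/64 665/512 | 333/256 167/128 21/16 11/8 3/2 2 } so 1331/1024
val(BBRRBRRBBRRBB) = { 0 1 5/4 41/32 83/64 665/512 1331/1024 | 333/256 167/128 21/16 11/8 3/2 2 } so 2663/2048
val(BBRRBRRBBRRBBR) = { 0 1 5/4 41/32 83/64 665/512 1331/1024 | 2663/2048 333/256 167/128 21/16 11/8 3/2 2 } so 5325/4096
val(BBRRBRRBBRRBBRB) = { 0 1 5/4 41/32 83/64 665/512 1331/1024 5325/4096 | 2663/2048 333/256 167/128 21/16 11/8 3/2 2 } so 10651/8192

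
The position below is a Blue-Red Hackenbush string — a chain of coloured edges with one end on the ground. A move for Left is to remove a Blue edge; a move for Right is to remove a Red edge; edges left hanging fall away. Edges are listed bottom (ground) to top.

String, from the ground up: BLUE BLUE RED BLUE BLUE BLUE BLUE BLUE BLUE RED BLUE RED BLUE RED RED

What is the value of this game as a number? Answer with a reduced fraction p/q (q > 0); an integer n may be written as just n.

16297/8192

Recurse on prefixes of the 15-edge string BLUE BLUE RED BLUE BLUE BLUE BLUE BLUE BLUE RED BLUE RED BLUE RED RED:
G(B) = { 0 | — } gives 1
G(BB) = { 0,1 | — } gives 2
G(BBR) = { 0,1 | 2 } gives 3/2
G(BBRB) = { 0,1,3/2 | 2 } gives 7/4
G(BBRBB) = { 0,1,3/2,7/4 | 2 } gives 15/8
G(BBRBBB) = { 0,1,3/2,7/4,15/8 | 2 } gives 31/16
G(BBRBBBB) = { 0,1,3/2,7/4,15/8,31/16 | 2 } gives 63/32
G(BBRBBBBB) = { 0,1,3/2,7/4,15/8,31/16,63/32 | 2 } gives 127/64
G(BBRBBBBBB) = { 0,1,3/2,7/4,15/8,31/16,63/32,127/64 | 2 } gives 255/128
G(BBRBBBBBBR) = { 0,1,3/2,7/4,15/8,31/16,63/32,127/64 | 255/128,2 } gives 509/256
G(BBRBBBBBBRB) = { 0,1,3/2,7/4,15/8,31/16,63/32,127/64,509/256 | 255/128,2 } gives 1019/512
G(BBRBBBBBBRBR) = { 0,1,3/2,7/4,15/8,31/16,63/32,127/64,509/256 | 1019/512,255/128,2 } gives 2037/1024
G(BBRBBBBBBRBRB) = { 0,1,3/2,7/4,15/8,31/16,63/32,127/64,509/256,2037/1024 | 1019/512,255/128,2 } gives 4075/2048
G(BBRBBBBBBRBRBR) = { 0,1,3/2,7/4,15/8,31/16,63/32,127/64,509/256,2037/1024 | 4075/2048,1019/512,255/128,2 } gives 8149/4096
G(BBRBBBBBBRBRBRR) = { 0,1,3/2,7/4,15/8,31/16,63/32,127/64,509/256,2037/1024 | 8149/4096,4075/2048,1019/512,255/128,2 } gives 16297/8192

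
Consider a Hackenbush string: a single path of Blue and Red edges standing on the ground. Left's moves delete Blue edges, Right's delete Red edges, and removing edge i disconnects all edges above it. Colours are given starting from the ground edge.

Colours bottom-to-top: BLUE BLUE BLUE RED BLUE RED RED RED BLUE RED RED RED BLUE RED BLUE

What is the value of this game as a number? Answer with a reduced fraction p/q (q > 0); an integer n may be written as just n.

edge 1 of 15 (BLUE): { 0 | ∅ } — 1
edge 2 of 15 (BLUE): { 0, 1 | ∅ } — 2
edge 3 of 15 (BLUE): { 0, 1, 2 | ∅ } — 3
edge 4 of 15 (RED): { 0, 1, 2 | 3 } — 5/2
edge 5 of 15 (BLUE): { 0, 1, 2, 5/2 | 3 } — 11/4
edge 6 of 15 (RED): { 0, 1, 2, 5/2 | 11/4, 3 } — 21/8
edge 7 of 15 (RED): { 0, 1, 2, 5/2 | 21/8, 11/4, 3 } — 41/16
edge 8 of 15 (RED): { 0, 1, 2, 5/2 | 41/16, 21/8, 11/4, 3 } — 81/32
edge 9 of 15 (BLUE): { 0, 1, 2, 5/2, 81/32 | 41/16, 21/8, 11/4, 3 } — 163/64
edge 10 of 15 (RED): { 0, 1, 2, 5/2, 81/32 | 163/64, 41/16, 21/8, 11/4, 3 } — 325/128
edge 11 of 15 (RED): { 0, 1, 2, 5/2, 81/32 | 325/128, 163/64, 41/16, 21/8, 11/4, 3 } — 649/256
edge 12 of 15 (RED): { 0, 1, 2, 5/2, 81/32 | 649/256, 325/128, 163/64, 41/16, 21/8, 11/4, 3 } — 1297/512
edge 13 of 15 (BLUE): { 0, 1, 2, 5/2, 81/32, 1297/512 | 649/256, 325/128, 163/64, 41/16, 21/8, 11/4, 3 } — 2595/1024
edge 14 of 15 (RED): { 0, 1, 2, 5/2, 81/32, 1297/512 | 2595/1024, 649/256, 325/128, 163/64, 41/16, 21/8, 11/4, 3 } — 5189/2048
edge 15 of 15 (BLUE): { 0, 1, 2, 5/2, 81/32, 1297/512, 5189/2048 | 2595/1024, 649/256, 325/128, 163/64, 41/16, 21/8, 11/4, 3 } — 10379/4096

10379/4096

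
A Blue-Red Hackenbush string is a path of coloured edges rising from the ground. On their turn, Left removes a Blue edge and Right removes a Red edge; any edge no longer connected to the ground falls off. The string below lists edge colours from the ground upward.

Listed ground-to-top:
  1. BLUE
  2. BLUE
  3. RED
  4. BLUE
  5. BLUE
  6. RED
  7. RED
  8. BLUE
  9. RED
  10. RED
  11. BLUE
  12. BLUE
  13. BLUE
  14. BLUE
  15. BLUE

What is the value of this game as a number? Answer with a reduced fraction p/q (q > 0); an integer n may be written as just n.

Build G(s[:k]) for k = 1..15, string s = BLUE BLUE RED BLUE BLUE RED RED BLUE RED RED BLUE BLUE BLUE BLUE BLUE.
1 of 15 · B · max L 0 · min R +∞ — 1
2 of 15 · BB · max L 1 · min R +∞ — 2
3 of 15 · BBR · max L 1 · min R 2 — 3/2
4 of 15 · BBRB · max L 3/2 · min R 2 — 7/4
5 of 15 · BBRBB · max L 7/4 · min R 2 — 15/8
6 of 15 · BBRBBR · max L 7/4 · min R 15/8 — 29/16
7 of 15 · BBRBBRR · max L 7/4 · min R 29/16 — 57/32
8 of 15 · BBRBBRRB · max L 57/32 · min R 29/16 — 115/64
9 of 15 · BBRBBRRBR · max L 57/32 · min R 115/64 — 229/128
10 of 15 · BBRBBRRBRR · max L 57/32 · min R 229/128 — 457/256
11 of 15 · BBRBBRRBRRB · max L 457/256 · min R 229/128 — 915/512
12 of 15 · BBRBBRRBRRBB · max L 915/512 · min R 229/128 — 1831/1024
13 of 15 · BBRBBRRBRRBBB · max L 1831/1024 · min R 229/128 — 3663/2048
14 of 15 · BBRBBRRBRRBBBB · max L 3663/2048 · min R 229/128 — 7327/4096
15 of 15 · BBRBBRRBRRBBBBB · max L 7327/4096 · min R 229/128 — 14655/8192

14655/8192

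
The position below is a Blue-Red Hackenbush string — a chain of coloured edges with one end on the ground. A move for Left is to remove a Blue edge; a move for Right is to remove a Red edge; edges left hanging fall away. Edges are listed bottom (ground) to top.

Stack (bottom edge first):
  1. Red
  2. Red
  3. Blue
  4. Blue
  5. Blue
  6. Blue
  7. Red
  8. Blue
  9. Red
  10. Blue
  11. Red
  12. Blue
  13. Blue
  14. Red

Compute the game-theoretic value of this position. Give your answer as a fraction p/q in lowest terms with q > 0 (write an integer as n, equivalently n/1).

-4435/4096

Build val(s[:k]) for k = 1..14, string s = Red Red Blue Blue Blue Blue Red Blue Red Blue Red Blue Blue Red.
1 of 14 · R · max L −∞ · min R 0 gives -1
2 of 14 · RR · max L −∞ · min R -1 gives -2
3 of 14 · RRB · max L -2 · min R -1 gives -3/2
4 of 14 · RRBB · max L -3/2 · min R -1 gives -5/4
5 of 14 · RRBBB · max L -5/4 · min R -1 gives -9/8
6 of 14 · RRBBBB · max L -9/8 · min R -1 gives -17/16
7 of 14 · RRBBBBR · max L -9/8 · min R -17/16 gives -35/32
8 of 14 · RRBBBBRB · max L -35/32 · min R -17/16 gives -69/64
9 of 14 · RRBBBBRBR · max L -35/32 · min R -69/64 gives -139/128
10 of 14 · RRBBBBRBRB · max L -139/128 · min R -69/64 gives -277/256
11 of 14 · RRBBBBRBRBR · max L -139/128 · min R -277/256 gives -555/512
12 of 14 · RRBBBBRBRBRB · max L -555/512 · min R -277/256 gives -1109/1024
13 of 14 · RRBBBBRBRBRBB · max L -1109/1024 · min R -277/256 gives -2217/2048
14 of 14 · RRBBBBRBRBRBBR · max L -1109/1024 · min R -2217/2048 gives -4435/4096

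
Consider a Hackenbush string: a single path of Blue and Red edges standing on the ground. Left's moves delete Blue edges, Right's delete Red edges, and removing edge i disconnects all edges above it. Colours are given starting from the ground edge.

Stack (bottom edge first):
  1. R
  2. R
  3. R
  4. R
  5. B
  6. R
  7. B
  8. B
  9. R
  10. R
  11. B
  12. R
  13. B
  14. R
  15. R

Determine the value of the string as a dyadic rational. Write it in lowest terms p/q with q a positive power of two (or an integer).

step 1: add R to get R; options L={  } R={ 0 } — -1
step 2: add R to get RR; options L={  } R={ -1; 0 } — -2
step 3: add R to get RRR; options L={  } R={ -2; -1; 0 } — -3
step 4: add R to get RRRR; options L={  } R={ -3; -2; -1; 0 } — -4
step 5: add B to get RRRRB; options L={ -4 } R={ -3; -2; -1; 0 } — -7/2
step 6: add R to get RRRRBR; options L={ -4 } R={ -7/2; -3; -2; -1; 0 } — -15/4
step 7: add B to get RRRRBRB; options L={ -4; -15/4 } R={ -7/2; -3; -2; -1; 0 } — -29/8
step 8: add B to get RRRRBRBB; options L={ -4; -15/4; -29/8 } R={ -7/2; -3; -2; -1; 0 } — -57/16
step 9: add R to get RRRRBRBBR; options L={ -4; -15/4; -29/8 } R={ -57/16; -7/2; -3; -2; -1; 0 } — -115/32
step 10: add R to get RRRRBRBBRR; options L={ -4; -15/4; -29/8 } R={ -115/32; -57/16; -7/2; -3; -2; -1; 0 } — -231/64
step 11: add B to get RRRRBRBBRRB; options L={ -4; -15/4; -29/8; -231/64 } R={ -115/32; -57/16; -7/2; -3; -2; -1; 0 } — -461/128
step 12: add R to get RRRRBRBBRRBR; options L={ -4; -15/4; -29/8; -231/64 } R={ -461/128; -115/32; -57/16; -7/2; -3; -2; -1; 0 } — -923/256
step 13: add B to get RRRRBRBBRRBRB; options L={ -4; -15/4; -29/8; -231/64; -923/256 } R={ -461/128; -115/32; -57/16; -7/2; -3; -2; -1; 0 } — -1845/512
step 14: add R to get RRRRBRBBRRBRBR; options L={ -4; -15/4; -29/8; -231/64; -923/256 } R={ -1845/512; -461/128; -115/32; -57/16; -7/2; -3; -2; -1; 0 } — -3691/1024
step 15: add R to get RRRRBRBBRRBRBRR; options L={ -4; -15/4; -29/8; -231/64; -923/256 } R={ -3691/1024; -1845/512; -461/128; -115/32; -57/16; -7/2; -3; -2; -1; 0 } — -7383/2048

-7383/2048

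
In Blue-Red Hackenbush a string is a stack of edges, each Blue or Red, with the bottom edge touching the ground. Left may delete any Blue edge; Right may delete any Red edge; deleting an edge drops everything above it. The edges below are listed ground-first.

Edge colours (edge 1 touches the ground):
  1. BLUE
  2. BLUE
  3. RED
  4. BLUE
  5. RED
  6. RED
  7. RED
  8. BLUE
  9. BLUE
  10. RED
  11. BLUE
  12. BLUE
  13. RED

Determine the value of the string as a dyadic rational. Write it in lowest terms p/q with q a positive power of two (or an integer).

3181/2048

B: Left { 0 }, Right { ∅ } so simplest 1
BB: Left { 0; 1 }, Right { ∅ } so simplest 2
BBR: Left { 0; 1 }, Right { 2 } so simplest 3/2
BBRB: Left { 0; 1; 3/2 }, Right { 2 } so simplest 7/4
BBRBR: Left { 0; 1; 3/2 }, Right { 7/4; 2 } so simplest 13/8
BBRBRR: Left { 0; 1; 3/2 }, Right { 13/8; 7/4; 2 } so simplest 25/16
BBRBRRR: Left { 0; 1; 3/2 }, Right { 25/16; 13/8; 7/4; 2 } so simplest 49/32
BBRBRRRB: Left { 0; 1; 3/2; 49/32 }, Right { 25/16; 13/8; 7/4; 2 } so simplest 99/64
BBRBRRRBB: Left { 0; 1; 3/2; 49/32; 99/64 }, Right { 25/16; 13/8; 7/4; 2 } so simplest 199/128
BBRBRRRBBR: Left { 0; 1; 3/2; 49/32; 99/64 }, Right { 199/128; 25/16; 13/8; 7/4; 2 } so simplest 397/256
BBRBRRRBBRB: Left { 0; 1; 3/2; 49/32; 99/64; 397/256 }, Right { 199/128; 25/16; 13/8; 7/4; 2 } so simplest 795/512
BBRBRRRBBRBB: Left { 0; 1; 3/2; 49/32; 99/64; 397/256; 795/512 }, Right { 199/128; 25/16; 13/8; 7/4; 2 } so simplest 1591/1024
BBRBRRRBBRBBR: Left { 0; 1; 3/2; 49/32; 99/64; 397/256; 795/512 }, Right { 1591/1024; 199/128; 25/16; 13/8; 7/4; 2 } so simplest 3181/2048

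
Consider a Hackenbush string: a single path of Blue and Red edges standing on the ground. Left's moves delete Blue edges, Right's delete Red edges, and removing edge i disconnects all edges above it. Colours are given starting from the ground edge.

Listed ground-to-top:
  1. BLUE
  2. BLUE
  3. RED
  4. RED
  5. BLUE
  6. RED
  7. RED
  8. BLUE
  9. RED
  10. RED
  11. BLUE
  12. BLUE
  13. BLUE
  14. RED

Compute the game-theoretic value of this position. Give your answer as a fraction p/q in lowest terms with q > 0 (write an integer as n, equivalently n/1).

Recurse on prefixes of the 14-edge string BLUE BLUE RED RED BLUE RED RED BLUE RED RED BLUE BLUE BLUE RED:
g_1 [B]  L=[0]  R=[∅]  => 1
g_2 [BB]  L=[0; 1]  R=[∅]  => 2
g_3 [BBR]  L=[0; 1]  R=[2]  => 3/2
g_4 [BBRR]  L=[0; 1]  R=[3/2; 2]  => 5/4
g_5 [BBRRB]  L=[0; 1; 5/4]  R=[3/2; 2]  => 11/8
g_6 [BBRRBR]  L=[0; 1; 5/4]  R=[11/8; 3/2; 2]  => 21/16
g_7 [BBRRBRR]  L=[0; 1; 5/4]  R=[21/16; 11/8; 3/2; 2]  => 41/32
g_8 [BBRRBRRB]  L=[0; 1; 5/4; 41/32]  R=[21/16; 11/8; 3/2; 2]  => 83/64
g_9 [BBRRBRRBR]  L=[0; 1; 5/4; 41/32]  R=[83/64; 21/16; 11/8; 3/2; 2]  => 165/128
g_10 [BBRRBRRBRR]  L=[0; 1; 5/4; 41/32]  R=[165/128; 83/64; 21/16; 11/8; 3/2; 2]  => 329/256
g_11 [BBRRBRRBRRB]  L=[0; 1; 5/4; 41/32; 329/256]  R=[165/128; 83/64; 21/16; 11/8; 3/2; 2]  => 659/512
g_12 [BBRRBRRBRRBB]  L=[0; 1; 5/4; 41/32; 329/256; 659/512]  R=[165/128; 83/64; 21/16; 11/8; 3/2; 2]  => 1319/1024
g_13 [BBRRBRRBRRBBB]  L=[0; 1; 5/4; 41/32; 329/256; 659/512; 1319/1024]  R=[165/128; 83/64; 21/16; 11/8; 3/2; 2]  => 2639/2048
g_14 [BBRRBRRBRRBBBR]  L=[0; 1; 5/4; 41/32; 329/256; 659/512; 1319/1024]  R=[2639/2048; 165/128; 83/64; 21/16; 11/8; 3/2; 2]  => 5277/4096

5277/4096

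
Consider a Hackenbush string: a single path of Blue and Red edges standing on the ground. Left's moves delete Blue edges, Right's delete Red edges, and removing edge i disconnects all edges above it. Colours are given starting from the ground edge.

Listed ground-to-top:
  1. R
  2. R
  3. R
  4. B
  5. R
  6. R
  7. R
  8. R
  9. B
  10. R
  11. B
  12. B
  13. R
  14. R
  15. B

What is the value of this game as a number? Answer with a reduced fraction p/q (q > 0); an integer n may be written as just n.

1 of 15 · R · max L −∞ · min R 0 = -1
2 of 15 · RR · max L −∞ · min R -1 = -2
3 of 15 · RRR · max L −∞ · min R -2 = -3
4 of 15 · RRRB · max L -3 · min R -2 = -5/2
5 of 15 · RRRBR · max L -3 · min R -5/2 = -11/4
6 of 15 · RRRBRR · max L -3 · min R -11/4 = -23/8
7 of 15 · RRRBRRR · max L -3 · min R -23/8 = -47/16
8 of 15 · RRRBRRRR · max L -3 · min R -47/16 = -95/32
9 of 15 · RRRBRRRRB · max L -95/32 · min R -47/16 = -189/64
10 of 15 · RRRBRRRRBR · max L -95/32 · min R -189/64 = -379/128
11 of 15 · RRRBRRRRBRB · max L -379/128 · min R -189/64 = -757/256
12 of 15 · RRRBRRRRBRBB · max L -757/256 · min R -189/64 = -1513/512
13 of 15 · RRRBRRRRBRBBR · max L -757/256 · min R -1513/512 = -3027/1024
14 of 15 · RRRBRRRRBRBBRR · max L -757/256 · min R -3027/1024 = -6055/2048
15 of 15 · RRRBRRRRBRBBRRB · max L -6055/2048 · min R -3027/1024 = -12109/4096

-12109/4096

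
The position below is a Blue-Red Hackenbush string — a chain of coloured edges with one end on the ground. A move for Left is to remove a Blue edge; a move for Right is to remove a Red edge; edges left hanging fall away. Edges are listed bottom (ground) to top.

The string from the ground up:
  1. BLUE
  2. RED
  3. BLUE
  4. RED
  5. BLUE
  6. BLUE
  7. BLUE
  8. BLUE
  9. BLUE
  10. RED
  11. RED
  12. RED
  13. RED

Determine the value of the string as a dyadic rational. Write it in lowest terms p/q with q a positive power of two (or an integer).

3041/4096

Build g(s[:k]) for k = 1..13, string s = BLUE RED BLUE RED BLUE BLUE BLUE BLUE BLUE RED RED RED RED.
step 1: add BLUE to get B; options L={ 0 } R={ ∅ } gives 1
step 2: add RED to get BR; options L={ 0 } R={ 1 } gives 1/2
step 3: add BLUE to get BRB; options L={ 0; 1/2 } R={ 1 } gives 3/4
step 4: add RED to get BRBR; options L={ 0; 1/2 } R={ 3/4; 1 } gives 5/8
step 5: add BLUE to get BRBRB; options L={ 0; 1/2; 5/8 } R={ 3/4; 1 } gives 11/16
step 6: add BLUE to get BRBRBB; options L={ 0; 1/2; 5/8; 11/16 } R={ 3/4; 1 } gives 23/32
step 7: add BLUE to get BRBRBBB; options L={ 0; 1/2; 5/8; 11/16; 23/32 } R={ 3/4; 1 } gives 47/64
step 8: add BLUE to get BRBRBBBB; options L={ 0; 1/2; 5/8; 11/16; 23/32; 47/64 } R={ 3/4; 1 } gives 95/128
step 9: add BLUE to get BRBRBBBBB; options L={ 0; 1/2; 5/8; 11/16; 23/32; 47/64; 95/128 } R={ 3/4; 1 } gives 191/256
step 10: add RED to get BRBRBBBBBR; options L={ 0; 1/2; 5/8; 11/16; 23/32; 47/64; 95/128 } R={ 191/256; 3/4; 1 } gives 381/512
step 11: add RED to get BRBRBBBBBRR; options L={ 0; 1/2; 5/8; 11/16; 23/32; 47/64; 95/128 } R={ 381/512; 191/256; 3/4; 1 } gives 761/1024
step 12: add RED to get BRBRBBBBBRRR; options L={ 0; 1/2; 5/8; 11/16; 23/32; 47/64; 95/128 } R={ 761/1024; 381/512; 191/256; 3/4; 1 } gives 1521/2048
step 13: add RED to get BRBRBBBBBRRRR; options L={ 0; 1/2; 5/8; 11/16; 23/32; 47/64; 95/128 } R={ 1521/2048; 761/1024; 381/512; 191/256; 3/4; 1 } gives 3041/4096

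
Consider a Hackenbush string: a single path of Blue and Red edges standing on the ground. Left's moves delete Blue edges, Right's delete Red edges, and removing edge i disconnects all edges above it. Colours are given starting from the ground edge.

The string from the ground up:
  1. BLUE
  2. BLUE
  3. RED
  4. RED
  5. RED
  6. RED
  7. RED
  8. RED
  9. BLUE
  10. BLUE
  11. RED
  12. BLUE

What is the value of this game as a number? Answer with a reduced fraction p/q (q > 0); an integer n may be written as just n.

1051/1024

Prefix values for BLUE BLUE RED RED RED RED RED RED BLUE BLUE RED BLUE via {L|R} + simplicity:
B: Left { 0 }, Right { none } so simplest 1
BB: Left { 0 1 }, Right { none } so simplest 2
BBR: Left { 0 1 }, Right { 2 } so simplest 3/2
BBRR: Left { 0 1 }, Right { 3/2 2 } so simplest 5/4
BBRRR: Left { 0 1 }, Right { 5/4 3/2 2 } so simplest 9/8
BBRRRR: Left { 0 1 }, Right { 9/8 5/4 3/2 2 } so simplest 17/16
BBRRRRR: Left { 0 1 }, Right { 17/16 9/8 5/4 3/2 2 } so simplest 33/32
BBRRRRRR: Left { 0 1 }, Right { 33/32 17/16 9/8 5/4 3/2 2 } so simplest 65/64
BBRRRRRRB: Left { 0 1 65/64 }, Right { 33/32 17/16 9/8 5/4 3/2 2 } so simplest 131/128
BBRRRRRRBB: Left { 0 1 65/64 131/128 }, Right { 33/32 17/16 9/8 5/4 3/2 2 } so simplest 263/256
BBRRRRRRBBR: Left { 0 1 65/64 131/128 }, Right { 263/256 33/32 17/16 9/8 5/4 3/2 2 } so simplest 525/512
BBRRRRRRBBRB: Left { 0 1 65/64 131/128 525/512 }, Right { 263/256 33/32 17/16 9/8 5/4 3/2 2 } so simplest 1051/1024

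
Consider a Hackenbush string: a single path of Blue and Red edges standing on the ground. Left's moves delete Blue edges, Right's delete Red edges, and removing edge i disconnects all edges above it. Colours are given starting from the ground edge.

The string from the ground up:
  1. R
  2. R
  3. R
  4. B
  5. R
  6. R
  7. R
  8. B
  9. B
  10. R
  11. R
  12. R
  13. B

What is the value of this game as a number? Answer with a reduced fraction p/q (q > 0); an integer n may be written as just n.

-2973/1024

Recurse on prefixes of the 13-edge string R R R B R R R B B R R R B:
edge 1 of 13 (R): { (no moves) | 0 } gives -1
edge 2 of 13 (R): { (no moves) | -1, 0 } gives -2
edge 3 of 13 (R): { (no moves) | -2, -1, 0 } gives -3
edge 4 of 13 (B): { -3 | -2, -1, 0 } gives -5/2
edge 5 of 13 (R): { -3 | -5/2, -2, -1, 0 } gives -11/4
edge 6 of 13 (R): { -3 | -11/4, -5/2, -2, -1, 0 } gives -23/8
edge 7 of 13 (R): { -3 | -23/8, -11/4, -5/2, -2, -1, 0 } gives -47/16
edge 8 of 13 (B): { -3, -47/16 | -23/8, -11/4, -5/2, -2, -1, 0 } gives -93/32
edge 9 of 13 (B): { -3, -47/16, -93/32 | -23/8, -11/4, -5/2, -2, -1, 0 } gives -185/64
edge 10 of 13 (R): { -3, -47/16, -93/32 | -185/64, -23/8, -11/4, -5/2, -2, -1, 0 } gives -371/128
edge 11 of 13 (R): { -3, -47/16, -93/32 | -371/128, -185/64, -23/8, -11/4, -5/2, -2, -1, 0 } gives -743/256
edge 12 of 13 (R): { -3, -47/16, -93/32 | -743/256, -371/128, -185/64, -23/8, -11/4, -5/2, -2, -1, 0 } gives -1487/512
edge 13 of 13 (B): { -3, -47/16, -93/32, -1487/512 | -743/256, -371/128, -185/64, -23/8, -11/4, -5/2, -2, -1, 0 } gives -2973/1024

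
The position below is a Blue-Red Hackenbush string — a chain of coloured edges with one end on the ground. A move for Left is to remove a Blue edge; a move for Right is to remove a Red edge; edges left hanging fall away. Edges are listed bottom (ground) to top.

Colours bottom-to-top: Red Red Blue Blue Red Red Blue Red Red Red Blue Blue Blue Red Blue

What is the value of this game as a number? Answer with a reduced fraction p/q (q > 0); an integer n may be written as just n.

-11717/8192

1 of 15 · R · max L −∞ · min R 0 → -1
2 of 15 · RR · max L −∞ · min R -1 → -2
3 of 15 · RRB · max L -2 · min R -1 → -3/2
4 of 15 · RRBB · max L -3/2 · min R -1 → -5/4
5 of 15 · RRBBR · max L -3/2 · min R -5/4 → -11/8
6 of 15 · RRBBRR · max L -3/2 · min R -11/8 → -23/16
7 of 15 · RRBBRRB · max L -23/16 · min R -11/8 → -45/32
8 of 15 · RRBBRRBR · max L -23/16 · min R -45/32 → -91/64
9 of 15 · RRBBRRBRR · max L -23/16 · min R -91/64 → -183/128
10 of 15 · RRBBRRBRRR · max L -23/16 · min R -183/128 → -367/256
11 of 15 · RRBBRRBRRRB · max L -367/256 · min R -183/128 → -733/512
12 of 15 · RRBBRRBRRRBB · max L -733/512 · min R -183/128 → -1465/1024
13 of 15 · RRBBRRBRRRBBB · max L -1465/1024 · min R -183/128 → -2929/2048
14 of 15 · RRBBRRBRRRBBBR · max L -1465/1024 · min R -2929/2048 → -5859/4096
15 of 15 · RRBBRRBRRRBBBRB · max L -5859/4096 · min R -2929/2048 → -11717/8192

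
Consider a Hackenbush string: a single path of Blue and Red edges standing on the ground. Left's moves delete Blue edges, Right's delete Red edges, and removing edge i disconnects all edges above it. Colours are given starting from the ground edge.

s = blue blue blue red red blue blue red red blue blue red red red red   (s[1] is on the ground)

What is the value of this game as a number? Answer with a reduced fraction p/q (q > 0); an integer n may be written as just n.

9825/4096

Recurse on prefixes of the 15-edge string blue blue blue red red blue blue red red blue blue red red red red:
value_1 [b]  L=[0]  R=[·]  → 1
value_2 [bb]  L=[0,1]  R=[·]  → 2
value_3 [bbb]  L=[0,1,2]  R=[·]  → 3
value_4 [bbbr]  L=[0,1,2]  R=[3]  → 5/2
value_5 [bbbrr]  L=[0,1,2]  R=[5/2,3]  → 9/4
value_6 [bbbrrb]  L=[0,1,2,9/4]  R=[5/2,3]  → 19/8
value_7 [bbbrrbb]  L=[0,1,2,9/4,19/8]  R=[5/2,3]  → 39/16
value_8 [bbbrrbbr]  L=[0,1,2,9/4,19/8]  R=[39/16,5/2,3]  → 77/32
value_9 [bbbrrbbrr]  L=[0,1,2,9/4,19/8]  R=[77/32,39/16,5/2,3]  → 153/64
value_10 [bbbrrbbrrb]  L=[0,1,2,9/4,19/8,153/64]  R=[77/32,39/16,5/2,3]  → 307/128
value_11 [bbbrrbbrrbb]  L=[0,1,2,9/4,19/8,153/64,307/128]  R=[77/32,39/16,5/2,3]  → 615/256
value_12 [bbbrrbbrrbbr]  L=[0,1,2,9/4,19/8,153/64,307/128]  R=[615/256,77/32,39/16,5/2,3]  → 1229/512
value_13 [bbbrrbbrrbbrr]  L=[0,1,2,9/4,19/8,153/64,307/128]  R=[1229/512,615/256,77/32,39/16,5/2,3]  → 2457/1024
value_14 [bbbrrbbrrbbrrr]  L=[0,1,2,9/4,19/8,153/64,307/128]  R=[2457/1024,1229/512,615/256,77/32,39/16,5/2,3]  → 4913/2048
value_15 [bbbrrbbrrbbrrrr]  L=[0,1,2,9/4,19/8,153/64,307/128]  R=[4913/2048,2457/1024,1229/512,615/256,77/32,39/16,5/2,3]  → 9825/4096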